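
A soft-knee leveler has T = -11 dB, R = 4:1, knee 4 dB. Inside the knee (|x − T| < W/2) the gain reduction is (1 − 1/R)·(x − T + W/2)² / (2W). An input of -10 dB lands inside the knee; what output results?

x − T + W/2 = -10 − (-11) + 2 = 3.
GR = (1 − 1/4) × 3² / 8 = 0.75 × 9 / 8 = 0.84375 dB.
Output = -10 − 0.84375 = -10.84375 dB.

-10.84375 dB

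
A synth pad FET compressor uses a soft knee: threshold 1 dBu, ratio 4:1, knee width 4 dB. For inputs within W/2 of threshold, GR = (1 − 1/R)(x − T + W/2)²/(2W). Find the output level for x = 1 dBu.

0.625 dBu

x − T + W/2 = 1 − 1 + 2 = 2.
GR = (1 − 1/4) × 2² / 8 = 0.75 × 4 / 8 = 0.375 dB.
Output = 1 − 0.375 = 0.625 dBu.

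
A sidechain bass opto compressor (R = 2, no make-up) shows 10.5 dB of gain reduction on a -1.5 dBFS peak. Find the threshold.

-22.5 dBFS

Gain reduction = -1.5 − (-12) = 10.5 dB; output overshoot = GR / (R − 1) = 10.5 / 1 = 10.5 dB.
Threshold = output − output overshoot = -12 − 10.5 = -22.5 dBFS.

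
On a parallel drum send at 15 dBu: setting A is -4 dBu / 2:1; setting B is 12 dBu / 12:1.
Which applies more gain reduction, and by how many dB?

A: 19 dB over, compressed to 9.5 dB over, so 9.5 dB of GR.
B: 3 dB over, compressed to 0.25 dB over, so 2.75 dB of GR.
A applies 6.75 dB more gain reduction.

A, by 6.75 dB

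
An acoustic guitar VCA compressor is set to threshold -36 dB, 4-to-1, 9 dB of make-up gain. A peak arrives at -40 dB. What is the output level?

-40 dB is 4 dB below the -36 dB threshold, so no gain reduction is applied.
Make-up gain adds 9 dB: -40 + 9 = -31 dB.

-31 dB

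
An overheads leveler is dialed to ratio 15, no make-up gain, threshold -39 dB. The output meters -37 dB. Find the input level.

-9 dB

That's 2 dB above the -39 dB threshold.
Undo the ratio: input overshoot = 2 × 15 = 30 dB, giving input = -9 dB.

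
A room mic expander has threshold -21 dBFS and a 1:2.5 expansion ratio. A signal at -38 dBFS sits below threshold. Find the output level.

The input is 17 dB below the -21 dBFS threshold.
A 1:2.5 expander multiplies undershoot by 2.5: 17 × 2.5 = 42.5 dB below threshold.
Output = -21 − 42.5 = -63.5 dBFS.

-63.5 dBFS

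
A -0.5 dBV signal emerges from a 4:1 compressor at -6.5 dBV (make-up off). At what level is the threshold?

-8.5 dBV

Input is 8 dB above T (since output overshoot × R = input overshoot: (-6.5 − T)·4 = -0.5 − T gives T = -8.5 dBV).
Check: -8.5 + (-0.5 − (-8.5))/4 = -8.5 + 2 = -6.5 dBV. ✓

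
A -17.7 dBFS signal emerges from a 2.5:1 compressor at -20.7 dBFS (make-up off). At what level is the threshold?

-22.7 dBFS

Gain reduction = -17.7 − (-20.7) = 3 dB; output overshoot = GR / (R − 1) = 3 / 1.5 = 2 dB.
Threshold = output − output overshoot = -20.7 − 2 = -22.7 dBFS.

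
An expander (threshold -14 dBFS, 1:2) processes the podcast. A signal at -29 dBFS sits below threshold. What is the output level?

Below threshold, a 1:2 expander applies gain = (2−1)×(T − x) of attenuation.
(2−1) × 15 = 15 dB, so output = -29 − 15 = -44 dBFS.

-44 dBFS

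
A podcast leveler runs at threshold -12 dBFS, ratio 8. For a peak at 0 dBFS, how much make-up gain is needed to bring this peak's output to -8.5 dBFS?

The peak compresses to -12 + 12/8 = -10.5 dBFS.
To reach -8.5 dBFS requires -8.5 − (-10.5) = 2 dB of make-up.

2 dB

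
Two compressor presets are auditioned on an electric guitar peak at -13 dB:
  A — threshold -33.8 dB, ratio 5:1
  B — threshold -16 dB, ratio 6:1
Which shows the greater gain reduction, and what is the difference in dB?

A, by 14.14 dB

A: 20.8 dB over, compressed to 4.16 dB over, so 16.64 dB of GR.
B: 3 dB over, compressed to 0.5 dB over, so 2.5 dB of GR.
A reduces 14.14 dB more.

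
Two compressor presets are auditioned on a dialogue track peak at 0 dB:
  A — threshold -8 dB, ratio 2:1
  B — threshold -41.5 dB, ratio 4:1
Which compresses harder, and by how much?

B, by 27.125 dB

A: GR = 8 − 8/2 = 4 dB.
B: GR = 41.5 − 41.5/4 = 31.125 dB.
B applies 27.125 dB more gain reduction.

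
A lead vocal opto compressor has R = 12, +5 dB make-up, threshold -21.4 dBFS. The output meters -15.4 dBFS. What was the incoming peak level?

Stripping the +5 dB make-up gives -20.4 dBFS at the gain stage.
Post-compression overshoot = -20.4 − (-21.4) = 1 dB.
Before 12:1 compression the overshoot was 1 × 12 = 12 dB, so input = -21.4 + 12 = -9.4 dBFS.

-9.4 dBFS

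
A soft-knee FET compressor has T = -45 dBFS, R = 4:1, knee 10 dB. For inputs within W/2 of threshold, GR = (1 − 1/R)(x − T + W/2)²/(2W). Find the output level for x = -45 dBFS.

-45.9375 dBFS

x − T + W/2 = -45 − (-45) + 5 = 5.
GR = (1 − 1/4) × 5² / 20 = 0.75 × 25 / 20 = 0.9375 dB.
Output = -45 − 0.9375 = -45.9375 dBFS.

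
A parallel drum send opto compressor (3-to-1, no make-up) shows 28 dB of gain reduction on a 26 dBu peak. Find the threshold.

Input is 42 dB above T (since output overshoot × R = input overshoot: (-2 − T)·3 = 26 − T gives T = -16 dBu).
Check: -16 + (26 − (-16))/3 = -16 + 14 = -2 dBu. ✓

-16 dBu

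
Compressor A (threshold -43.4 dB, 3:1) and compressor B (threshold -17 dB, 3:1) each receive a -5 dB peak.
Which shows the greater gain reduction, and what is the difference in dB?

A, by 17.6 dB

A: 38.4 dB over, compressed to 12.8 dB over, so 25.6 dB of GR.
B: 12 dB over, compressed to 4 dB over, so 8 dB of GR.
A applies 17.6 dB more gain reduction.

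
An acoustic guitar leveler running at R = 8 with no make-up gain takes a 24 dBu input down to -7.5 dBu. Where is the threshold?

-12 dBu

Input is 36 dB above T (since output overshoot × R = input overshoot: (-7.5 − T)·8 = 24 − T gives T = -12 dBu).
Check: -12 + (24 − (-12))/8 = -12 + 4.5 = -7.5 dBu. ✓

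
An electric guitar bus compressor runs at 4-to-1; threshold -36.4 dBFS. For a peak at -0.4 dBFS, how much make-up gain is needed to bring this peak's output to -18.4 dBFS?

9 dB

Without make-up, output = threshold + overshoot/4 = -36.4 + 9 = -27.4 dBFS.
Gap to target: 9 dB.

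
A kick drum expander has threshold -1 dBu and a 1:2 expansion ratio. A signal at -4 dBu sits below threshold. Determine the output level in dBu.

The input is 3 dB below the -1 dBu threshold.
A 1:2 expander multiplies undershoot by 2: 3 × 2 = 6 dB below threshold.
Output = -1 − 6 = -7 dBu.

-7 dBu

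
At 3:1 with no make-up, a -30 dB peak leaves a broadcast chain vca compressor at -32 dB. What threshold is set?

Let T be the threshold. Output overshoot = (input overshoot)/R, so -32 − T = (-30 − T)/3.
3·(-32 − T) = -30 − T → 2·T = -96 − (-30) = -66.
T = -66/2 = -33 dB.

-33 dB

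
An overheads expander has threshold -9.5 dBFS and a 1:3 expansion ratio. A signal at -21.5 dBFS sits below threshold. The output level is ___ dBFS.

Undershoot = (-9.5) − (-21.5) = 12 dB.
At 1:3, that expands to 36 dB under threshold.
Output = -9.5 − 36 = -45.5 dBFS.

-45.5 dBFS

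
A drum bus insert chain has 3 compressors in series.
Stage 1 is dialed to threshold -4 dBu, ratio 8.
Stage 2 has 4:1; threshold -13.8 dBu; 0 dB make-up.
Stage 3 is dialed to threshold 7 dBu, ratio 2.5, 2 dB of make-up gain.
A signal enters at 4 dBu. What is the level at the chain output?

Stage 1: 8 dB above -4 dBu, reduced 8:1 to 1 dB above → -3 dBu.
Stage 2: 10.8 dB above -13.8 dBu, reduced 4:1 to 2.7 dB above → -11.1 dBu.
Stage 3: -11.1 dBu ≤ 7 dBu, so stage 3 doesn't engage; make-up brings it to -9.1 dBu.

-9.1 dBu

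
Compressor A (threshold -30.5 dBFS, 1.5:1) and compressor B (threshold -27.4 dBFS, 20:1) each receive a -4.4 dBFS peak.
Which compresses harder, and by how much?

A: 26.1 dB over, compressed to 17.4 dB over, so 8.7 dB of GR.
B: 23 dB over, compressed to 1.15 dB over, so 21.85 dB of GR.
Difference: 13.15 dB in favour of B.

B, by 13.15 dB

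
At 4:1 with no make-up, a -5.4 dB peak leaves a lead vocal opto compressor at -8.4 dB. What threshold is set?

-9.4 dB

Let T be the threshold. Output overshoot = (input overshoot)/R, so -8.4 − T = (-5.4 − T)/4.
4·(-8.4 − T) = -5.4 − T → 3·T = -33.6 − (-5.4) = -28.2.
T = -28.2/3 = -9.4 dB.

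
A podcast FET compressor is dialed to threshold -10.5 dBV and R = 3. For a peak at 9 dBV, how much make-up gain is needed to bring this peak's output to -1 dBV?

The peak compresses to -10.5 + 19.5/3 = -4 dBV.
To reach -1 dBV requires -1 − (-4) = 3 dB of make-up.

3 dB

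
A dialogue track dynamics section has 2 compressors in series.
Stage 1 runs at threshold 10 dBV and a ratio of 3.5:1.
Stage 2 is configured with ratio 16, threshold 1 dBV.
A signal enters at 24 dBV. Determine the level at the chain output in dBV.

Stage 1: overshoot 14 dB → 14/3.5 = 4 dB → 14 dBV.
Stage 2: 14 dBV is 13 dB over 1 dBV; at 16:1 that becomes 0.8125 dB over, giving 1.8125 dBV.

1.8125 dBV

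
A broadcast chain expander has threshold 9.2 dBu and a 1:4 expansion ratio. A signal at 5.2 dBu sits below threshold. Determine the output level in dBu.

Undershoot = 9.2 − 5.2 = 4 dB.
At 1:4, that expands to 16 dB under threshold.
Output = 9.2 − 16 = -6.8 dBu.

-6.8 dBu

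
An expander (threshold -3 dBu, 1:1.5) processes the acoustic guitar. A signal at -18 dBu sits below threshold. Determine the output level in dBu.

-25.5 dBu

The input is 15 dB below the -3 dBu threshold.
A 1:1.5 expander multiplies undershoot by 1.5: 15 × 1.5 = 22.5 dB below threshold.
Output = -3 − 22.5 = -25.5 dBu.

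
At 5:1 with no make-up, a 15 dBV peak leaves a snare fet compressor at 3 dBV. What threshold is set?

Gain reduction = 15 − 3 = 12 dB; output overshoot = GR / (R − 1) = 12 / 4 = 3 dB.
Threshold = output − output overshoot = 3 − 3 = 0 dBV.

0 dBV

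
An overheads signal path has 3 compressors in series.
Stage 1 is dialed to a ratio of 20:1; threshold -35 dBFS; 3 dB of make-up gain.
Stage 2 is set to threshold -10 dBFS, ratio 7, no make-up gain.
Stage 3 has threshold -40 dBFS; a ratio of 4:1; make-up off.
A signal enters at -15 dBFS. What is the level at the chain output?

Stage 1: overshoot 20 dB → 20/20 = 1 dB → -34 dBFS; +3 dB make-up → -31 dBFS.
Stage 2: -31 dBFS ≤ -10 dBFS, so stage 2 doesn't engage; output -31 dBFS.
Stage 3: -31 dBFS is 9 dB over -40 dBFS; at 4:1 that becomes 2.25 dB over, giving -37.75 dBFS.

-37.75 dBFS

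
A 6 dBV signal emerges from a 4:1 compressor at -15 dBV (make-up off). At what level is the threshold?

Gain reduction = 6 − (-15) = 21 dB; output overshoot = GR / (R − 1) = 21 / 3 = 7 dB.
Threshold = output − output overshoot = -15 − 7 = -22 dBV.

-22 dBV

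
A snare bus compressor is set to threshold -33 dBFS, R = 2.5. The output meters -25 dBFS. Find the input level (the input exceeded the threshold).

That's 8 dB above the -33 dBFS threshold.
Undo the ratio: input overshoot = 8 × 2.5 = 20 dB, giving input = -13 dBFS.

-13 dBFS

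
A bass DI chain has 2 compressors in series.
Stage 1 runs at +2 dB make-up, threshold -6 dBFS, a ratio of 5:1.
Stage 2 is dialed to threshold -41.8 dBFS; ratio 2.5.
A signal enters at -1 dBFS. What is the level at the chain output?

Stage 1: -1 dBFS is 5 dB over -6 dBFS; at 5:1 that becomes 1 dB over, giving -5 dBFS; +2 dB make-up → -3 dBFS.
Stage 2: 38.8 dB above -41.8 dBFS, reduced 2.5:1 to 15.52 dB above → -26.28 dBFS.

-26.28 dBFS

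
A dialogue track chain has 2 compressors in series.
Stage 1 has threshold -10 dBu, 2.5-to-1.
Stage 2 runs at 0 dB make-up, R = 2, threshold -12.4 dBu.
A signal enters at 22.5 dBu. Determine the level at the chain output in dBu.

-4.7 dBu

Stage 1: 22.5 dBu is 32.5 dB over -10 dBu; at 2.5:1 that becomes 13 dB over, giving 3 dBu.
Stage 2: overshoot 15.4 dB → 15.4/2 = 7.7 dB → -4.7 dBu.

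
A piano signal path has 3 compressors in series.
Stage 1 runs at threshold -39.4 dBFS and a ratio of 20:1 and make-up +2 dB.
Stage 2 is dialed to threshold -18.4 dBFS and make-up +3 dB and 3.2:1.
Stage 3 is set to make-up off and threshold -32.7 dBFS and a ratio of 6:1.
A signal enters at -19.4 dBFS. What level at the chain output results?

-33.4 dBFS

Stage 1: -19.4 dBFS is 20 dB over -39.4 dBFS; at 20:1 that becomes 1 dB over, giving -38.4 dBFS; +2 dB make-up → -36.4 dBFS.
Stage 2: -36.4 dBFS ≤ -18.4 dBFS, so stage 2 doesn't engage; make-up brings it to -33.4 dBFS.
Stage 3: -33.4 dBFS is at or below the -32.7 dBFS threshold — no compression; output -33.4 dBFS.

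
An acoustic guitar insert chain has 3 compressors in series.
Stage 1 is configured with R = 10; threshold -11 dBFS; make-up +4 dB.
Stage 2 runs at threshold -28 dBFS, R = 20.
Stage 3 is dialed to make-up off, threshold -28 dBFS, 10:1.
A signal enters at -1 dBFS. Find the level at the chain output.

-27.89 dBFS

Stage 1: 10 dB above -11 dBFS, reduced 10:1 to 1 dB above → -10 dBFS; +4 dB make-up → -6 dBFS.
Stage 2: -6 dBFS is 22 dB over -28 dBFS; at 20:1 that becomes 1.1 dB over, giving -26.9 dBFS.
Stage 3: overshoot 1.1 dB → 1.1/10 = 0.11 dB → -27.89 dBFS.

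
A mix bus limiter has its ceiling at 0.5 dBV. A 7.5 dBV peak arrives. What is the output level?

The limiter clamps the peak to its 0.5 dBV ceiling.

0.5 dBV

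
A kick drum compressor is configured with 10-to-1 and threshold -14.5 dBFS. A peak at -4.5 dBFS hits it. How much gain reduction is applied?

9 dB

-4.5 dBFS exceeds the threshold by 10 dB.
After 10:1 compression the overshoot becomes 10/10 = 1 dB.
Gain reduction = 10 − 1 = 9 dB.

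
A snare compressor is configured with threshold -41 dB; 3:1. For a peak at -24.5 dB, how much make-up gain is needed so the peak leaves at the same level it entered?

The peak compresses to -41 + 16.5/3 = -35.5 dB.
To reach -24.5 dB requires -24.5 − (-35.5) = 11 dB of make-up.

11 dB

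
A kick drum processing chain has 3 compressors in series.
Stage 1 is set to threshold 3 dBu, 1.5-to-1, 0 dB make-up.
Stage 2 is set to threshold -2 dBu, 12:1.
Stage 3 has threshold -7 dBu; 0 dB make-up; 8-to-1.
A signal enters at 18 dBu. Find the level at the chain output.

Stage 1: overshoot 15 dB → 15/1.5 = 10 dB → 13 dBu.
Stage 2: overshoot 15 dB → 15/12 = 1.25 dB → -0.75 dBu.
Stage 3: overshoot 6.25 dB → 6.25/8 = 0.78125 dB → -6.21875 dBu.

-6.21875 dBu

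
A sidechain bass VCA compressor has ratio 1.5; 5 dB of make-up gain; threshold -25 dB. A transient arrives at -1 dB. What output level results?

-4 dB

The input is 24 dB above the -25 dB threshold.
1.5:1 compression reduces that to 24/1.5 = 16 dB over.
Output = -25 + 16 = -9 dB; make-up adds 5 dB, giving -4 dB.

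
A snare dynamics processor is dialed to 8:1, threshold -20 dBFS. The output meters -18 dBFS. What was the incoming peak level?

That's 2 dB above the -20 dBFS threshold.
Before 8:1 compression the overshoot was 2 × 8 = 16 dB, so input = -20 + 16 = -4 dBFS.

-4 dBFS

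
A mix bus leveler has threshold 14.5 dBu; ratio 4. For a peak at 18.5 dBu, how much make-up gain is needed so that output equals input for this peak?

3 dB

Overshoot 4 dB → 4/4 = 1 dB after compression, so the compressed level is 14.5 + 1 = 15.5 dBu.
Make-up = target − compressed = 18.5 − 15.5 = 3 dB.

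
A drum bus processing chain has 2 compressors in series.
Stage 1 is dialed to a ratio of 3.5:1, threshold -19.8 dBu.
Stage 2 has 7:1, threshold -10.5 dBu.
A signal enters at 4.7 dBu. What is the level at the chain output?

Stage 1: overshoot 24.5 dB → 24.5/3.5 = 7 dB → -12.8 dBu.
Stage 2: -12.8 dBu ≤ -10.5 dBu, so stage 2 doesn't engage; output -12.8 dBu.

-12.8 dBu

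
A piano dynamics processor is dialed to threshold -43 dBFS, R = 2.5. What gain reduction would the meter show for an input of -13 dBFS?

18 dB

Overshoot = -13 − (-43) = 30 dB.
At 2.5:1, output sits 30/2.5 = 12 dB above threshold.
So the signal is attenuated by 30 − 12 = 18 dB.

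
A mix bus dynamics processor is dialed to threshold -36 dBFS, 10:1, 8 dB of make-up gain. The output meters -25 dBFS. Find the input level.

Remove make-up: -25 − 8 = -33 dBFS.
The compressed level sits -33 − (-36) = 3 dB over threshold.
Undo the ratio: input overshoot = 3 × 10 = 30 dB, giving input = -6 dBFS.

-6 dBFS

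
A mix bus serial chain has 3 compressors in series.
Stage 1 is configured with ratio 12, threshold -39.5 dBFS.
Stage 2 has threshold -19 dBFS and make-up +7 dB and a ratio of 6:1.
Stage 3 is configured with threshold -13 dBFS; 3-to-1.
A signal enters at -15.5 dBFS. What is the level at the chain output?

-30.5 dBFS

Stage 1: -15.5 dBFS is 24 dB over -39.5 dBFS; at 12:1 that becomes 2 dB over, giving -37.5 dBFS.
Stage 2: below threshold (-37.5 ≤ -19); passes unchanged; make-up brings it to -30.5 dBFS.
Stage 3: -30.5 dBFS ≤ -13 dBFS, so stage 3 doesn't engage; output -30.5 dBFS.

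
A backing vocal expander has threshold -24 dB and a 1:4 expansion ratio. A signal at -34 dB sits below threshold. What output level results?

The input is 10 dB below the -24 dB threshold.
A 1:4 expander multiplies undershoot by 4: 10 × 4 = 40 dB below threshold.
Output = -24 − 40 = -64 dB.

-64 dB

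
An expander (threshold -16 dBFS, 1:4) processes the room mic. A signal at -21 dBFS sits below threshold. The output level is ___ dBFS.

-36 dBFS

Below threshold, a 1:4 expander applies gain = (4−1)×(T − x) of attenuation.
(4−1) × 5 = 15 dB, so output = -21 − 15 = -36 dBFS.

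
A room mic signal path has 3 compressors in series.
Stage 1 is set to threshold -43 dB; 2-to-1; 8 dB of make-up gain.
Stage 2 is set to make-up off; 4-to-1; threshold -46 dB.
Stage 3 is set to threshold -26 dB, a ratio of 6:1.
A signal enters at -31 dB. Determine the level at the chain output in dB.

Stage 1: overshoot 12 dB → 12/2 = 6 dB → -37 dB; +8 dB make-up → -29 dB.
Stage 2: 17 dB above -46 dB, reduced 4:1 to 4.25 dB above → -41.75 dB.
Stage 3: -41.75 dB ≤ -26 dB, so stage 3 doesn't engage; output -41.75 dB.

-41.75 dB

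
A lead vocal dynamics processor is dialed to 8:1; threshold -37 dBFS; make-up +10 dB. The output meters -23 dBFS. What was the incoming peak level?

Remove make-up: -23 − 10 = -33 dBFS.
The compressed level sits -33 − (-37) = 4 dB over threshold.
Input overshoot = R × output overshoot = 32 dB → input = -37 + 32 = -5 dBFS.

-5 dBFS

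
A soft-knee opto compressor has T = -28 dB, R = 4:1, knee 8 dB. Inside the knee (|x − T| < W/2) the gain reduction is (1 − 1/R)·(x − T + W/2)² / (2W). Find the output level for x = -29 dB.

-29.421875 dB

x − T + W/2 = -29 − (-28) + 4 = 3.
GR = (1 − 1/4) × 3² / 16 = 0.75 × 9 / 16 = 0.421875 dB.
Output = -29 − 0.421875 = -29.421875 dB.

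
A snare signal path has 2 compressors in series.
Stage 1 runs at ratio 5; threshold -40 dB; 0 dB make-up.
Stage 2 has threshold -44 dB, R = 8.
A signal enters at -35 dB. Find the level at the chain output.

Stage 1: -35 dB is 5 dB over -40 dB; at 5:1 that becomes 1 dB over, giving -39 dB.
Stage 2: overshoot 5 dB → 5/8 = 0.625 dB → -43.375 dB.

-43.375 dB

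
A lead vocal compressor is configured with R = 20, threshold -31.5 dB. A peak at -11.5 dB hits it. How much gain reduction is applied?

19 dB

The signal is 20 dB above threshold.
A 20:1 ratio leaves 1 dB of that excess.
Gain reduction = 20 − 1 = 19 dB.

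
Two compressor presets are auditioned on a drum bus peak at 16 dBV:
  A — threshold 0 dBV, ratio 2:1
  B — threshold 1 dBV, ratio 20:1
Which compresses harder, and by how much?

B, by 6.25 dB

A: 16 dB over, compressed to 8 dB over, so 8 dB of GR.
B: 15 dB over, compressed to 0.75 dB over, so 14.25 dB of GR.
Difference: 6.25 dB in favour of B.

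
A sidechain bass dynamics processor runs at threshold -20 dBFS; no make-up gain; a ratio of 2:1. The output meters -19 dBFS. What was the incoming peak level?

-18 dBFS

Post-compression overshoot = -19 − (-20) = 1 dB.
Input overshoot = R × output overshoot = 2 dB → input = -20 + 2 = -18 dBFS.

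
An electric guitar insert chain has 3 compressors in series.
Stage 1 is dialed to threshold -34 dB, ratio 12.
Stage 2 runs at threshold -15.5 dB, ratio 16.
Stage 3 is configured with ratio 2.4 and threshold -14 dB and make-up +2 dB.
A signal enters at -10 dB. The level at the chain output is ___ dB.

-30 dB

Stage 1: overshoot 24 dB → 24/12 = 2 dB → -32 dB.
Stage 2: below threshold (-32 ≤ -15.5); passes unchanged; output -32 dB.
Stage 3: below threshold (-32 ≤ -14); passes unchanged; make-up brings it to -30 dB.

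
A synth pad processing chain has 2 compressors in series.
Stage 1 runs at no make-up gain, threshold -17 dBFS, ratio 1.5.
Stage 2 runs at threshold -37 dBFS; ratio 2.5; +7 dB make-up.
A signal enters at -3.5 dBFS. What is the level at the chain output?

-18.4 dBFS

Stage 1: 13.5 dB above -17 dBFS, reduced 1.5:1 to 9 dB above → -8 dBFS.
Stage 2: -8 dBFS is 29 dB over -37 dBFS; at 2.5:1 that becomes 11.6 dB over, giving -25.4 dBFS; +7 dB make-up → -18.4 dBFS.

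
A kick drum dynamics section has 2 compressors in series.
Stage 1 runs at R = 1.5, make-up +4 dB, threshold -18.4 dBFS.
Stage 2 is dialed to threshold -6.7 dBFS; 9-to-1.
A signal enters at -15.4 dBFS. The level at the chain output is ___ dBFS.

Stage 1: overshoot 3 dB → 3/1.5 = 2 dB → -16.4 dBFS; +4 dB make-up → -12.4 dBFS.
Stage 2: -12.4 dBFS is at or below the -6.7 dBFS threshold — no compression; output -12.4 dBFS.

-12.4 dBFS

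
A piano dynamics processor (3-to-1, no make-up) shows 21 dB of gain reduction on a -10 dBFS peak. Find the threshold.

-41.5 dBFS

Input is 31.5 dB above T (since output overshoot × R = input overshoot: (-31 − T)·3 = -10 − T gives T = -41.5 dBFS).
Check: -41.5 + (-10 − (-41.5))/3 = -41.5 + 10.5 = -31 dBFS. ✓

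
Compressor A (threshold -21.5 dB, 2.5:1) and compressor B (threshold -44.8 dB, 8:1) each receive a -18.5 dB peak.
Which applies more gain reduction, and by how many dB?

B, by 21.2125 dB

A: overshoot 3 dB → output overshoot 1.2 dB → GR 1.8 dB.
B: overshoot 26.3 dB → output overshoot 3.2875 dB → GR 23.0125 dB.
Difference: 21.2125 dB in favour of B.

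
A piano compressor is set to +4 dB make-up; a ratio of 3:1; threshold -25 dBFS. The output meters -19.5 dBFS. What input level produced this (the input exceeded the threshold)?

Remove make-up: -19.5 − 4 = -23.5 dBFS.
That's 1.5 dB above the -25 dBFS threshold.
Undo the ratio: input overshoot = 1.5 × 3 = 4.5 dB, giving input = -20.5 dBFS.

-20.5 dBFS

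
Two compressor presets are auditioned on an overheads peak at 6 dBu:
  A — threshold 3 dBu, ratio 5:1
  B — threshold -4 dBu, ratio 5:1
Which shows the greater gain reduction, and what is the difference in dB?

A: GR = 3 − 3/5 = 2.4 dB.
B: GR = 10 − 10/5 = 8 dB.
B applies 5.6 dB more gain reduction.

B, by 5.6 dB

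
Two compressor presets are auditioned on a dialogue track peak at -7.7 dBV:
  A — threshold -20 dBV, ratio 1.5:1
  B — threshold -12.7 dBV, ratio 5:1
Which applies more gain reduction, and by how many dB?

A: GR = 12.3 − 12.3/1.5 = 4.1 dB.
B: GR = 5 − 5/5 = 4 dB.
A applies 0.1 dB more gain reduction.

A, by 0.1 dB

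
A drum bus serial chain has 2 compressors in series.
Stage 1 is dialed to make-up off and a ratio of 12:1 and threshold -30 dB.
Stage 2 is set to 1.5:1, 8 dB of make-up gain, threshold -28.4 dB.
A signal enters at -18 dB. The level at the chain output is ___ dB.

Stage 1: 12 dB above -30 dB, reduced 12:1 to 1 dB above → -29 dB.
Stage 2: below threshold (-29 ≤ -28.4); passes unchanged; make-up brings it to -21 dB.

-21 dB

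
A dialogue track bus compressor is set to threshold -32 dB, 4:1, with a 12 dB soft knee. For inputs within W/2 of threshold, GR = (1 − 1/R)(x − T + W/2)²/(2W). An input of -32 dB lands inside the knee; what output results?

x − T + W/2 = -32 − (-32) + 6 = 6.
GR = (1 − 1/4) × 6² / 24 = 0.75 × 36 / 24 = 1.125 dB.
Output = -32 − 1.125 = -33.125 dB.

-33.125 dB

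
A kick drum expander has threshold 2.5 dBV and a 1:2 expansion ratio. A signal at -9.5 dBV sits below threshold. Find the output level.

-21.5 dBV

Undershoot = 2.5 − (-9.5) = 12 dB.
At 1:2, that expands to 24 dB under threshold.
Output = 2.5 − 24 = -21.5 dBV.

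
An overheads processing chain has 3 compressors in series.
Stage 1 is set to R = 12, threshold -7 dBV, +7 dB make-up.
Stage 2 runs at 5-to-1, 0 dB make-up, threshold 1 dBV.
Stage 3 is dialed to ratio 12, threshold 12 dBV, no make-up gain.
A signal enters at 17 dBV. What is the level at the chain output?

Stage 1: 17 dBV is 24 dB over -7 dBV; at 12:1 that becomes 2 dB over, giving -5 dBV; +7 dB make-up → 2 dBV.
Stage 2: overshoot 1 dB → 1/5 = 0.2 dB → 1.2 dBV.
Stage 3: 1.2 dBV ≤ 12 dBV, so stage 3 doesn't engage; output 1.2 dBV.

1.2 dBV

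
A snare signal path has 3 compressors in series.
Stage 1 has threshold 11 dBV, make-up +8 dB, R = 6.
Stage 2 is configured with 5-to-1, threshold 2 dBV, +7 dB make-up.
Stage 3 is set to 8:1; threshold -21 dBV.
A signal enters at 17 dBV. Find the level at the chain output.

-16.8 dBV

Stage 1: 17 dBV is 6 dB over 11 dBV; at 6:1 that becomes 1 dB over, giving 12 dBV; +8 dB make-up → 20 dBV.
Stage 2: 18 dB above 2 dBV, reduced 5:1 to 3.6 dB above → 5.6 dBV; +7 dB make-up → 12.6 dBV.
Stage 3: 33.6 dB above -21 dBV, reduced 8:1 to 4.2 dB above → -16.8 dBV.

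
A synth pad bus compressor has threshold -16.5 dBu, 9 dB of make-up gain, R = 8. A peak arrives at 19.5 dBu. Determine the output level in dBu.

-3 dBu

The input is 36 dB above the -16.5 dBu threshold.
8:1 compression reduces that to 36/8 = 4.5 dB over.
Output = -16.5 + 4.5 = -12 dBu; make-up adds 9 dB, giving -3 dBu.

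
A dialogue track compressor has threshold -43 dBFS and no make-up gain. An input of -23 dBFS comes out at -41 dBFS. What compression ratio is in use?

Input overshoot = -23 − (-43) = 20 dB; output overshoot = -41 − (-43) = 2 dB.
Ratio = 20 / 2 = 10.

10:1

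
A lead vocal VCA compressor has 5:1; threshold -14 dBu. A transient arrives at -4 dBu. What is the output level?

-12 dBu

The input is 10 dB above the -14 dBu threshold.
5:1 compression reduces that to 10/5 = 2 dB over.
Output = -14 + 2 = -12 dBu.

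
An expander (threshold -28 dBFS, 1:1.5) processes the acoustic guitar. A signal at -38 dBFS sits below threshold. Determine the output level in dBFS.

Undershoot = (-28) − (-38) = 10 dB.
At 1:1.5, that expands to 15 dB under threshold.
Output = -28 − 15 = -43 dBFS.

-43 dBFS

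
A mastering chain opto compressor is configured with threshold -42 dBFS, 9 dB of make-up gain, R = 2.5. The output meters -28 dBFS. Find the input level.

Remove make-up: -28 − 9 = -37 dBFS.
Post-compression overshoot = -37 − (-42) = 5 dB.
Input overshoot = R × output overshoot = 12.5 dB → input = -42 + 12.5 = -29.5 dBFS.

-29.5 dBFS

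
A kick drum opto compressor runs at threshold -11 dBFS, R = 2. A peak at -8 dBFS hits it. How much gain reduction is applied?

1.5 dB

Overshoot = -8 − (-11) = 3 dB.
At 2:1, output sits 3/2 = 1.5 dB above threshold.
GR = overshoot in − overshoot out = 3 − 1.5 = 1.5 dB.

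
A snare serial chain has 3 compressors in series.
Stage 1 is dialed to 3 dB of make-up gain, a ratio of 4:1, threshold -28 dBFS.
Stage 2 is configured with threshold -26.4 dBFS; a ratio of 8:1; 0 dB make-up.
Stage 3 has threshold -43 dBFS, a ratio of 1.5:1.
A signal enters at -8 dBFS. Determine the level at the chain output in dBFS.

-31.4 dBFS

Stage 1: overshoot 20 dB → 20/4 = 5 dB → -23 dBFS; +3 dB make-up → -20 dBFS.
Stage 2: -20 dBFS is 6.4 dB over -26.4 dBFS; at 8:1 that becomes 0.8 dB over, giving -25.6 dBFS.
Stage 3: 17.4 dB above -43 dBFS, reduced 1.5:1 to 11.6 dB above → -31.4 dBFS.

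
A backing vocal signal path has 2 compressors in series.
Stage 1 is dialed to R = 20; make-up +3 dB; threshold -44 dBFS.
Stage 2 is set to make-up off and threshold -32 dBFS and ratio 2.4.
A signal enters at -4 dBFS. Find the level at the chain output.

-39 dBFS

Stage 1: -4 dBFS is 40 dB over -44 dBFS; at 20:1 that becomes 2 dB over, giving -42 dBFS; +3 dB make-up → -39 dBFS.
Stage 2: -39 dBFS ≤ -32 dBFS, so stage 2 doesn't engage; output -39 dBFS.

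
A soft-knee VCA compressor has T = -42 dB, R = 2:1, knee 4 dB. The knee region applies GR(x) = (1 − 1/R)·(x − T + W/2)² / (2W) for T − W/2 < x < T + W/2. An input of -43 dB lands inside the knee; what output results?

x − T + W/2 = -43 − (-42) + 2 = 1.
GR = (1 − 1/2) × 1² / 8 = 0.5 × 1 / 8 = 0.0625 dB.
Output = -43 − 0.0625 = -43.0625 dB.

-43.0625 dB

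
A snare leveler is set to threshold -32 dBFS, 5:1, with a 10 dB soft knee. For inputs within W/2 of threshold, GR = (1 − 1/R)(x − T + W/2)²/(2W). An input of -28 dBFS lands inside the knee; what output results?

-31.24 dBFS

x − T + W/2 = -28 − (-32) + 5 = 9.
GR = (1 − 1/5) × 9² / 20 = 0.8 × 81 / 20 = 3.24 dB.
Output = -28 − 3.24 = -31.24 dBFS.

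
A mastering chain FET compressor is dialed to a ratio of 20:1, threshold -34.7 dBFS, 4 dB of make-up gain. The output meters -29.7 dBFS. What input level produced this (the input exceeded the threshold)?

Before make-up, the level was -29.7 − 4 = -33.7 dBFS.
That's 1 dB above the -34.7 dBFS threshold.
Before 20:1 compression the overshoot was 1 × 20 = 20 dB, so input = -34.7 + 20 = -14.7 dBFS.

-14.7 dBFS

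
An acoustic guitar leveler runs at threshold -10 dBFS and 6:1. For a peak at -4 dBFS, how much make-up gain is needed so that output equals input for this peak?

5 dB

The peak compresses to -10 + 6/6 = -9 dBFS.
To reach -4 dBFS requires -4 − (-9) = 5 dB of make-up.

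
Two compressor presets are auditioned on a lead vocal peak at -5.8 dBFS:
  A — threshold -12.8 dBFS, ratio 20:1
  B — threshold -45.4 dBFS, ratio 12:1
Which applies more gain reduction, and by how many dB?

B, by 29.65 dB

A: 7 dB over, compressed to 0.35 dB over, so 6.65 dB of GR.
B: 39.6 dB over, compressed to 3.3 dB over, so 36.3 dB of GR.
B applies 29.65 dB more gain reduction.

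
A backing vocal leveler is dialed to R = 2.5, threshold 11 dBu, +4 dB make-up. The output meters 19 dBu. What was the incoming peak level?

Remove make-up: 19 − 4 = 15 dBu.
The compressed level sits 15 − 11 = 4 dB over threshold.
Input overshoot = R × output overshoot = 10 dB → input = 11 + 10 = 21 dBu.

21 dBu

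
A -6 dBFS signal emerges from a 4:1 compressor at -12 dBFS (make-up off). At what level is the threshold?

-14 dBFS

Gain reduction = -6 − (-12) = 6 dB; output overshoot = GR / (R − 1) = 6 / 3 = 2 dB.
Threshold = output − output overshoot = -12 − 2 = -14 dBFS.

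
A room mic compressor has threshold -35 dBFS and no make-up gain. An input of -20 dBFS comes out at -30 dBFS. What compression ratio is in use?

3:1

Input overshoot = -20 − (-35) = 15 dB; output overshoot = -30 − (-35) = 5 dB.
Ratio = 15 / 5 = 3.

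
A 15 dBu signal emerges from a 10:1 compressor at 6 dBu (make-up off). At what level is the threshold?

5 dBu

Let T be the threshold. Output overshoot = (input overshoot)/R, so 6 − T = (15 − T)/10.
10·(6 − T) = 15 − T → 9·T = 60 − 15 = 45.
T = 45/9 = 5 dBu.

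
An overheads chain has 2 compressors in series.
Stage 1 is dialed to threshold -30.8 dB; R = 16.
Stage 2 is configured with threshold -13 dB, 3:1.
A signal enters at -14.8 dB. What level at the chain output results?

-29.8 dB

Stage 1: overshoot 16 dB → 16/16 = 1 dB → -29.8 dB.
Stage 2: -29.8 dB ≤ -13 dB, so stage 2 doesn't engage; output -29.8 dB.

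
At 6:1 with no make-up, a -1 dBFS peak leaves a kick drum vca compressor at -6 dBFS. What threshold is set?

Input is 6 dB above T (since output overshoot × R = input overshoot: (-6 − T)·6 = -1 − T gives T = -7 dBFS).
Check: -7 + (-1 − (-7))/6 = -7 + 1 = -6 dBFS. ✓

-7 dBFS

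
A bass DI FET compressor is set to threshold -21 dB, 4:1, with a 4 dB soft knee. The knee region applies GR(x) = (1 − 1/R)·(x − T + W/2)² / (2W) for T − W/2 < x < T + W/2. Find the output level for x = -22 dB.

-22.09375 dB

x − T + W/2 = -22 − (-21) + 2 = 1.
GR = (1 − 1/4) × 1² / 8 = 0.75 × 1 / 8 = 0.09375 dB.
Output = -22 − 0.09375 = -22.09375 dB.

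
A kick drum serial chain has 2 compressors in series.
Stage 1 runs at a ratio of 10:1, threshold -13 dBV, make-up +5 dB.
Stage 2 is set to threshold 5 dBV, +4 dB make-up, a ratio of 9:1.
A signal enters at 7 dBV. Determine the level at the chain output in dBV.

-2 dBV

Stage 1: 7 dBV is 20 dB over -13 dBV; at 10:1 that becomes 2 dB over, giving -11 dBV; +5 dB make-up → -6 dBV.
Stage 2: below threshold (-6 ≤ 5); passes unchanged; make-up brings it to -2 dBV.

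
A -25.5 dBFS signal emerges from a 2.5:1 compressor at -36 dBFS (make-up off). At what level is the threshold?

Let T be the threshold. Output overshoot = (input overshoot)/R, so -36 − T = (-25.5 − T)/2.5.
2.5·(-36 − T) = -25.5 − T → 1.5·T = -90 − (-25.5) = -64.5.
T = -64.5/1.5 = -43 dBFS.

-43 dBFS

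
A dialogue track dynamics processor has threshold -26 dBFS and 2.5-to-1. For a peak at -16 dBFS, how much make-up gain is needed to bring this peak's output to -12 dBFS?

Without make-up, output = threshold + overshoot/2.5 = -26 + 4 = -22 dBFS.
Gap to target: 10 dB.

10 dB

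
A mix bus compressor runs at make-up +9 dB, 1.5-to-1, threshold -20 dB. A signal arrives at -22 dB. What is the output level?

-13 dB

-22 dB is 2 dB below the -20 dB threshold, so no gain reduction is applied.
Make-up gain adds 9 dB: -22 + 9 = -13 dB.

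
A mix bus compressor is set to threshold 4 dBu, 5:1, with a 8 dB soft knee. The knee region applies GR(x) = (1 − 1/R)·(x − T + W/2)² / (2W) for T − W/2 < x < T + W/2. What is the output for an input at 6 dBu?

4.2 dBu

x − T + W/2 = 6 − 4 + 4 = 6.
GR = (1 − 1/5) × 6² / 16 = 0.8 × 36 / 16 = 1.8 dB.
Output = 6 − 1.8 = 4.2 dBu.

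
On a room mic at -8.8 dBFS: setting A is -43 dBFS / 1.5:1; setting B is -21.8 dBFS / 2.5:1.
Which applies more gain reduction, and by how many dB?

A, by 3.6 dB

A: 34.2 dB over, compressed to 22.8 dB over, so 11.4 dB of GR.
B: 13 dB over, compressed to 5.2 dB over, so 7.8 dB of GR.
A applies 3.6 dB more gain reduction.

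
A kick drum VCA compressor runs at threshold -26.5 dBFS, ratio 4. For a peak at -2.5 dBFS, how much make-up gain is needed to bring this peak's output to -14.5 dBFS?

6 dB

The peak compresses to -26.5 + 24/4 = -20.5 dBFS.
To reach -14.5 dBFS requires -14.5 − (-20.5) = 6 dB of make-up.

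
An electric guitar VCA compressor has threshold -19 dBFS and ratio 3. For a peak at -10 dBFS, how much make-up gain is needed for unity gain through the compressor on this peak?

Without make-up, output = threshold + overshoot/3 = -19 + 3 = -16 dBFS.
Gap to target: 6 dB.

6 dB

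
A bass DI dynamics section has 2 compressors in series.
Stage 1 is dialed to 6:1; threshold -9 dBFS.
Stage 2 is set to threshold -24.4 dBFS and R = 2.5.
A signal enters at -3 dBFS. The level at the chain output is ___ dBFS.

Stage 1: 6 dB above -9 dBFS, reduced 6:1 to 1 dB above → -8 dBFS.
Stage 2: -8 dBFS is 16.4 dB over -24.4 dBFS; at 2.5:1 that becomes 6.56 dB over, giving -17.84 dBFS.

-17.84 dBFS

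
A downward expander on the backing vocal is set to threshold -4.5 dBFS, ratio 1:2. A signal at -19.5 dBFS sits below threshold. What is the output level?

-34.5 dBFS

Undershoot = (-4.5) − (-19.5) = 15 dB.
At 1:2, that expands to 30 dB under threshold.
Output = -4.5 − 30 = -34.5 dBFS.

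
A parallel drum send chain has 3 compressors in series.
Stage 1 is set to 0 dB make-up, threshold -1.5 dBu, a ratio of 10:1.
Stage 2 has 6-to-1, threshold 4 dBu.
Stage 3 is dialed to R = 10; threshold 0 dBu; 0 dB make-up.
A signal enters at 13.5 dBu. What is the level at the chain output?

Stage 1: 15 dB above -1.5 dBu, reduced 10:1 to 1.5 dB above → 0 dBu.
Stage 2: 0 dBu ≤ 4 dBu, so stage 2 doesn't engage; output 0 dBu.
Stage 3: below threshold (0 ≤ 0); passes unchanged; output 0 dBu.

0 dBu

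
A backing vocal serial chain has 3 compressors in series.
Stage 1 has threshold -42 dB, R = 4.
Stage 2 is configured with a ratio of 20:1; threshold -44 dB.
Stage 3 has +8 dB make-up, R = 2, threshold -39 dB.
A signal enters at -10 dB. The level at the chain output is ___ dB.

Stage 1: 32 dB above -42 dB, reduced 4:1 to 8 dB above → -34 dB.
Stage 2: 10 dB above -44 dB, reduced 20:1 to 0.5 dB above → -43.5 dB.
Stage 3: -43.5 dB ≤ -39 dB, so stage 3 doesn't engage; make-up brings it to -35.5 dB.

-35.5 dB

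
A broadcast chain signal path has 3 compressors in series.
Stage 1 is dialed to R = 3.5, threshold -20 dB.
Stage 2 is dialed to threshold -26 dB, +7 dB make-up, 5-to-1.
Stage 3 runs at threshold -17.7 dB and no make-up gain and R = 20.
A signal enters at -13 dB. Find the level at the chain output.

Stage 1: overshoot 7 dB → 7/3.5 = 2 dB → -18 dB.
Stage 2: -18 dB is 8 dB over -26 dB; at 5:1 that becomes 1.6 dB over, giving -24.4 dB; +7 dB make-up → -17.4 dB.
Stage 3: 0.3 dB above -17.7 dB, reduced 20:1 to 0.015 dB above → -17.685 dB.

-17.685 dB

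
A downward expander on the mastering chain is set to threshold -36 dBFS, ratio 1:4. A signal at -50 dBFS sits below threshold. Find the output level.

Below threshold, a 1:4 expander applies gain = (4−1)×(T − x) of attenuation.
(4−1) × 14 = 42 dB, so output = -50 − 42 = -92 dBFS.

-92 dBFS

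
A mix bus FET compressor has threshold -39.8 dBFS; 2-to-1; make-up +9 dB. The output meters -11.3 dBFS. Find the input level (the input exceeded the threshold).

-0.8 dBFS

Remove make-up: -11.3 − 9 = -20.3 dBFS.
The compressed level sits -20.3 − (-39.8) = 19.5 dB over threshold.
Undo the ratio: input overshoot = 19.5 × 2 = 39 dB, giving input = -0.8 dBFS.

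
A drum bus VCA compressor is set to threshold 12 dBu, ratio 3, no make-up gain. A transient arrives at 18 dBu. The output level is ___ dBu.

The input is 6 dB above the 12 dBu threshold.
The 6 dB excess becomes 2 dB after 3:1 reduction.
Output = 12 + 2 = 14 dBu.

14 dBu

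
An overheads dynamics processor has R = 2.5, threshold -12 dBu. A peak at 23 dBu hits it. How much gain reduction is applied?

23 dBu exceeds the threshold by 35 dB.
At 2.5:1, output sits 35/2.5 = 14 dB above threshold.
Gain reduction = 35 − 14 = 21 dB.

21 dB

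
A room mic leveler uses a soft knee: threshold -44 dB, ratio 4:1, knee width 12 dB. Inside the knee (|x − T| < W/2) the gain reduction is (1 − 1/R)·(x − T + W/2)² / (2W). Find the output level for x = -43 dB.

-44.53125 dB

x − T + W/2 = -43 − (-44) + 6 = 7.
GR = (1 − 1/4) × 7² / 24 = 0.75 × 49 / 24 = 1.53125 dB.
Output = -43 − 1.53125 = -44.53125 dB.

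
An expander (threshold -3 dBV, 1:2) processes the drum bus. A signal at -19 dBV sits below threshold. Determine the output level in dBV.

-35 dBV

Undershoot = (-3) − (-19) = 16 dB.
At 1:2, that expands to 32 dB under threshold.
Output = -3 − 32 = -35 dBV.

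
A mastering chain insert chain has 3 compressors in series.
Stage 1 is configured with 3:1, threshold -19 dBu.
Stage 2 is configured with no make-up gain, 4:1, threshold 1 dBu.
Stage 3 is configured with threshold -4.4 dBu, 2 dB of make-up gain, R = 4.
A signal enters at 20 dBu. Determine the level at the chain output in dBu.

Stage 1: 20 dBu is 39 dB over -19 dBu; at 3:1 that becomes 13 dB over, giving -6 dBu.
Stage 2: -6 dBu ≤ 1 dBu, so stage 2 doesn't engage; output -6 dBu.
Stage 3: -6 dBu is at or below the -4.4 dBu threshold — no compression; make-up brings it to -4 dBu.

-4 dBu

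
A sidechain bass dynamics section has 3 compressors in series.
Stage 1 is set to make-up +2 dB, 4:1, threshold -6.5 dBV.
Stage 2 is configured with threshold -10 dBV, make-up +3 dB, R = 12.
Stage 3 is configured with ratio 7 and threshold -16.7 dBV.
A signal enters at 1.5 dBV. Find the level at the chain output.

-15.225 dBV

Stage 1: 1.5 dBV is 8 dB over -6.5 dBV; at 4:1 that becomes 2 dB over, giving -4.5 dBV; +2 dB make-up → -2.5 dBV.
Stage 2: overshoot 7.5 dB → 7.5/12 = 0.625 dB → -9.375 dBV; +3 dB make-up → -6.375 dBV.
Stage 3: -6.375 dBV is 10.325 dB over -16.7 dBV; at 7:1 that becomes 1.475 dB over, giving -15.225 dBV.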